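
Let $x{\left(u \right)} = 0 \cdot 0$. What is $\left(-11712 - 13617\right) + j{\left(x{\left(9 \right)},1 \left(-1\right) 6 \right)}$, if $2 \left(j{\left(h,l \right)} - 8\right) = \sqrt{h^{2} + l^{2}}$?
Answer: $-25318$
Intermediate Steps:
$x{\left(u \right)} = 0$
$j{\left(h,l \right)} = 8 + \frac{\sqrt{h^{2} + l^{2}}}{2}$
$\left(-11712 - 13617\right) + j{\left(x{\left(9 \right)},1 \left(-1\right) 6 \right)} = \left(-11712 - 13617\right) + \left(8 + \frac{\sqrt{0^{2} + \left(1 \left(-1\right) 6\right)^{2}}}{2}\right) = \left(-11712 - 13617\right) + \left(8 + \frac{\sqrt{0 + \left(\left(-1\right) 6\right)^{2}}}{2}\right) = -25329 + \left(8 + \frac{\sqrt{0 + \left(-6\right)^{2}}}{2}\right) = -25329 + \left(8 + \frac{\sqrt{0 + 36}}{2}\right) = -25329 + \left(8 + \frac{\sqrt{36}}{2}\right) = -25329 + \left(8 + \frac{1}{2} \cdot 6\right) = -25329 + \left(8 + 3\right) = -25329 + 11 = -25318$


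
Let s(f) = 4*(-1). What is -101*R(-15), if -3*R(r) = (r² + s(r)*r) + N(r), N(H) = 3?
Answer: 9696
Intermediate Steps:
s(f) = -4
R(r) = -1 - r²/3 + 4*r/3 (R(r) = -((r² - 4*r) + 3)/3 = -(3 + r² - 4*r)/3 = -1 - r²/3 + 4*r/3)
-101*R(-15) = -101*(-1 - ⅓*(-15)² + (4/3)*(-15)) = -101*(-1 - ⅓*225 - 20) = -101*(-1 - 75 - 20) = -101*(-96) = 9696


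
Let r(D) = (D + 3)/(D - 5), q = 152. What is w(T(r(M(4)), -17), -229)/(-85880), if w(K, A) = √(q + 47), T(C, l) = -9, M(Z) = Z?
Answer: -√199/85880 ≈ -0.00016426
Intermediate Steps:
r(D) = (3 + D)/(-5 + D)
w(K, A) = √199 (w(K, A) = √(152 + 47) = √199)
w(T(r(M(4)), -17), -229)/(-85880) = √199/(-85880) = √199*(-1/85880) = -√199/85880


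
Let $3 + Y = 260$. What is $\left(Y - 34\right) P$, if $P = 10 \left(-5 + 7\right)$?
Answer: $4460$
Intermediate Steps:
$Y = 257$ ($Y = -3 + 260 = 257$)
$P = 20$ ($P = 10 \cdot 2 = 20$)
$\left(Y - 34\right) P = \left(257 - 34\right) 20 = 223 \cdot 20 = 4460$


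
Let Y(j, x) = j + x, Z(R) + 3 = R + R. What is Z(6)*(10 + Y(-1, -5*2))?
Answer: -9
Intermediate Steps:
Z(R) = -3 + 2*R (Z(R) = -3 + (R + R) = -3 + 2*R)
Z(6)*(10 + Y(-1, -5*2)) = (-3 + 2*6)*(10 + (-1 - 5*2)) = (-3 + 12)*(10 + (-1 - 10)) = 9*(10 - 11) = 9*(-1) = -9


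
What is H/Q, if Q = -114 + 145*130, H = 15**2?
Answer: 225/18736 ≈ 0.012009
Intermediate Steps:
H = 225
Q = 18736 (Q = -114 + 18850 = 18736)
H/Q = 225/18736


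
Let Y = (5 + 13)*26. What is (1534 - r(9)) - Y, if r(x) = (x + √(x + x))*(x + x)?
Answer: 904 - 54*√2 ≈ 827.63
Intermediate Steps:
r(x) = 2*x*(x + √2*√x) (r(x) = (x + √(2*x))*(2*x) = (x + √2*√x)*(2*x) = 2*x*(x + √2*√x))
Y = 468 (Y = 18*26 = 468)
(1534 - r(9)) - Y = (1534 - (2*9² + 2*√2*9^(3/2))) - 1*468 = (1534 - (2*81 + 2*√2*27)) - 468 = (1534 - (162 + 54*√2)) - 468 = (1534 + (-162 - 54*√2)) - 468 = (1372 - 54*√2) - 468 = 904 - 54*√2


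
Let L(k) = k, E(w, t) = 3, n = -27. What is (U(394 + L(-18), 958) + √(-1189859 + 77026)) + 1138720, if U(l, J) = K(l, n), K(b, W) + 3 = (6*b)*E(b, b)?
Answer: 1145485 + I*√1112833 ≈ 1.1455e+6 + 1054.9*I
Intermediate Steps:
K(b, W) = -3 + 18*b (K(b, W) = -3 + (6*b)*3 = -3 + 18*b)
U(l, J) = -3 + 18*l
(U(394 + L(-18), 958) + √(-1189859 + 77026)) + 1138720 = ((-3 + 18*(394 - 18)) + √(-1189859 + 77026)) + 1138720 = ((-3 + 18*376) + √(-1112833)) + 1138720 = ((-3 + 6768) + I*√1112833) + 1138720 = (6765 + I*√1112833) + 1138720 = 1145485 + I*√1112833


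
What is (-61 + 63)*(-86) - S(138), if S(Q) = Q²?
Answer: -19216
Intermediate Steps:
(-61 + 63)*(-86) - S(138) = (-61 + 63)*(-86) - 1*138² = 2*(-86) - 1*19044 = -172 - 19044 = -19216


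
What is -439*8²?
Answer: -28096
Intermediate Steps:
-439*8² = -439*64 = -28096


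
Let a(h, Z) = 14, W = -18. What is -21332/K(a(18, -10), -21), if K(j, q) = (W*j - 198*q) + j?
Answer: -5333/980 ≈ -5.4418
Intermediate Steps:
K(j, q) = -198*q - 17*j (K(j, q) = (-18*j - 198*q) + j = (-198*q - 18*j) + j = -198*q - 17*j)
-21332/K(a(18, -10), -21) = -21332/(-198*(-21) - 17*14) = -21332/(4158 - 238) = -21332/3920 = -21332*1/3920 = -5333/980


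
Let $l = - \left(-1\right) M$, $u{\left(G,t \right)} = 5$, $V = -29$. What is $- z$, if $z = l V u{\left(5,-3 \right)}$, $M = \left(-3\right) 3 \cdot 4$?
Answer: $-5220$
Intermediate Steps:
$M = -36$ ($M = \left(-9\right) 4 = -36$)
$l = -36$ ($l = - \left(-1\right) \left(-36\right) = \left(-1\right) 36 = -36$)
$z = 5220$ ($z = \left(-36\right) \left(-29\right) 5 = 1044 \cdot 5 = 5220$)
$- z = \left(-1\right) 5220 = -5220$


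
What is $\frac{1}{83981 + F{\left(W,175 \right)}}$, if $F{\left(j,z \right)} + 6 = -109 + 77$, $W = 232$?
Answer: $\frac{1}{83943} \approx 1.1913 \cdot 10^{-5}$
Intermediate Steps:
$F{\left(j,z \right)} = -38$ ($F{\left(j,z \right)} = -6 + \left(-109 + 77\right) = -6 - 32 = -38$)
$\frac{1}{83981 + F{\left(W,175 \right)}} = \frac{1}{83981 - 38} = \frac{1}{83943}$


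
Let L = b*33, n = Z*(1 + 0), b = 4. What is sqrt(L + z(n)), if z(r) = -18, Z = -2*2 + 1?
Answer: sqrt(114) ≈ 10.677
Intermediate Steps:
Z = -3 (Z = -4 + 1 = -3)
n = -3 (n = -3*(1 + 0) = -3*1 = -3)
L = 132 (L = 4*33 = 132)
sqrt(L + z(n)) = sqrt(132 - 18) = sqrt(114)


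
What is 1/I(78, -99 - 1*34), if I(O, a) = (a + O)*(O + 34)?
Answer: -1/6160 ≈ -0.00016234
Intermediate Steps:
I(O, a) = (34 + O)*(O + a) (I(O, a) = (O + a)*(34 + O) = (34 + O)*(O + a))
1/I(78, -99 - 1*34) = 1/(78² + 34*78 + 34*(-99 - 1*34) + 78*(-99 - 1*34)) = 1/(6084 + 2652 + 34*(-99 - 34) + 78*(-99 - 34)) = 1/(6084 + 2652 + 34*(-133) + 78*(-133)) = 1/(6084 + 2652 - 4522 - 10374) = 1/(-6160) = -1/6160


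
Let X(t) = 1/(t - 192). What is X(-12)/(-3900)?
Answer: 1/795600 ≈ 1.2569e-6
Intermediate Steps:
X(t) = 1/(-192 + t)
X(-12)/(-3900) = 1/(-192 - 12*(-3900)) = -1/3900/(-204) = -1/204*(-1/3900) = 1/795600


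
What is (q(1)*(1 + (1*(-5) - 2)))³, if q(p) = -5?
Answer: 27000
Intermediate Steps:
(q(1)*(1 + (1*(-5) - 2)))³ = (-5*(1 + (1*(-5) - 2)))³ = (-5*(1 + (-5 - 2)))³ = (-5*(1 - 7))³ = (-5*(-6))³ = 30³ = 27000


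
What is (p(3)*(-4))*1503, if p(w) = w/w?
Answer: -6012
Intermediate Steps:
p(w) = 1
(p(3)*(-4))*1503 = (1*(-4))*1503 = -4*1503 = -6012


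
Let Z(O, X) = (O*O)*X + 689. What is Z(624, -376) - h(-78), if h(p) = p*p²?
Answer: -145930135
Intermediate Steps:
h(p) = p³
Z(O, X) = 689 + X*O² (Z(O, X) = O²*X + 689 = X*O² + 689 = 689 + X*O²)
Z(624, -376) - h(-78) = (689 - 376*624²) - 1*(-78)³ = (689 - 376*389376) - 1*(-474552) = (689 - 146405376) + 474552 = -146404687 + 474552 = -145930135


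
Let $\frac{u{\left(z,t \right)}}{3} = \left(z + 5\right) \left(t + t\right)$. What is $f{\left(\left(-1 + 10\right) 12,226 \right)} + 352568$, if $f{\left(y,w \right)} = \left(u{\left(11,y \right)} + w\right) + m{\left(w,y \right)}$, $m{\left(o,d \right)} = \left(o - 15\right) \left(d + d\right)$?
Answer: $408738$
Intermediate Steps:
$u{\left(z,t \right)} = 6 t \left(5 + z\right)$ ($u{\left(z,t \right)} = 3 \left(z + 5\right) \left(t + t\right) = 3 \left(5 + z\right) 2 t = 3 \cdot 2 t \left(5 + z\right) = 6 t \left(5 + z\right)$)
$m{\left(o,d \right)} = 2 d \left(-15 + o\right)$ ($m{\left(o,d \right)} = \left(-15 + o\right) 2 d = 2 d \left(-15 + o\right)$)
$f{\left(y,w \right)} = w + 96 y + 2 y \left(-15 + w\right)$ ($f{\left(y,w \right)} = \left(6 y \left(5 + 11\right) + w\right) + 2 y \left(-15 + w\right) = \left(6 y 16 + w\right) + 2 y \left(-15 + w\right) = \left(96 y + w\right) + 2 y \left(-15 + w\right) = \left(w + 96 y\right) + 2 y \left(-15 + w\right) = w + 96 y + 2 y \left(-15 + w\right)$)
$f{\left(\left(-1 + 10\right) 12,226 \right)} + 352568 = \left(226 + 66 \left(-1 + 10\right) 12 + 2 \cdot 226 \left(-1 + 10\right) 12\right) + 352568 = \left(226 + 66 \cdot 9 \cdot 12 + 2 \cdot 226 \cdot 9 \cdot 12\right) + 352568 = \left(226 + 66 \cdot 108 + 2 \cdot 226 \cdot 108\right) + 352568 = \left(226 + 7128 + 48816\right) + 352568 = 56170 + 352568 = 408738$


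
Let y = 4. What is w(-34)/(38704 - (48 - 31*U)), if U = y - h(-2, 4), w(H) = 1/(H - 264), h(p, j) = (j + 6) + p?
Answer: -1/11482536 ≈ -8.7089e-8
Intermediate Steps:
h(p, j) = 6 + j + p (h(p, j) = (6 + j) + p = 6 + j + p)
w(H) = 1/(-264 + H)
U = -4 (U = 4 - (6 + 4 - 2) = 4 - 1*8 = 4 - 8 = -4)
w(-34)/(38704 - (48 - 31*U)) = 1/((-264 - 34)*(38704 - (48 - 31*(-4)))) = 1/((-298)*(38704 - (48 + 124))) = -1/(298*(38704 - 1*172)) = -1/(298*(38704 - 172)) = -1/298/38532 = -1/298*1/38532 = -1/11482536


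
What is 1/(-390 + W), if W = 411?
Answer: 1/21 ≈ 0.047619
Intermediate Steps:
1/(-390 + W) = 1/(-390 + 411) = 1/21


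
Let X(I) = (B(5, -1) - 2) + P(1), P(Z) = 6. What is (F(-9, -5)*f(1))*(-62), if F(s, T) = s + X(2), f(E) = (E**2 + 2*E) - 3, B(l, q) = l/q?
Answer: 0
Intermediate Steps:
X(I) = -1 (X(I) = (5/(-1) - 2) + 6 = (5*(-1) - 2) + 6 = (-5 - 2) + 6 = -7 + 6 = -1)
f(E) = -3 + E**2 + 2*E
F(s, T) = -1 + s (F(s, T) = s - 1 = -1 + s)
(F(-9, -5)*f(1))*(-62) = ((-1 - 9)*(-3 + 1**2 + 2*1))*(-62) = -10*(-3 + 1 + 2)*(-62) = -10*0*(-62) = 0*(-62) = 0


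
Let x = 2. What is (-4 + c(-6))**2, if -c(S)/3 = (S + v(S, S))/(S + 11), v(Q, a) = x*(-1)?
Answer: 16/25 ≈ 0.64000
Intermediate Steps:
v(Q, a) = -2 (v(Q, a) = 2*(-1) = -2)
c(S) = -3*(-2 + S)/(11 + S) (c(S) = -3*(S - 2)/(S + 11) = -3*(-2 + S)/(11 + S))
(-4 + c(-6))**2 = (-4 + 3*(2 - 1*(-6))/(11 - 6))**2 = (-4 + 3*(2 + 6)/5)**2 = (-4 + 3*(1/5)*8)**2 = (-4 + 24/5)**2 = (4/5)**2 = 16/25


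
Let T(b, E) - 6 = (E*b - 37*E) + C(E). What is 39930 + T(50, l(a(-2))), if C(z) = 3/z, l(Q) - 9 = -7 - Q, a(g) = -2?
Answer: 159955/4 ≈ 39989.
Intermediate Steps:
l(Q) = 2 - Q (l(Q) = 9 + (-7 - Q) = 2 - Q)
T(b, E) = 6 - 37*E + 3/E + E*b (T(b, E) = 6 + ((E*b - 37*E) + 3/E) = 6 + ((-37*E + E*b) + 3/E) = 6 + (-37*E + 3/E + E*b) = 6 - 37*E + 3/E + E*b)
39930 + T(50, l(a(-2))) = 39930 + (6 - 37*(2 - 1*(-2)) + 3/(2 - 1*(-2)) + (2 - 1*(-2))*50) = 39930 + (6 - 37*(2 + 2) + 3/(2 + 2) + (2 + 2)*50) = 39930 + (6 - 37*4 + 3/4 + 4*50) = 39930 + (6 - 148 + 3*(¼) + 200) = 39930 + (6 - 148 + ¾ + 200) = 39930 + 235/4 = 159955/4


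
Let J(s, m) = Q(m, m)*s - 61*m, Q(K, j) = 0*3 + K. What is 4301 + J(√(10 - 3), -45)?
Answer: 7046 - 45*√7 ≈ 6926.9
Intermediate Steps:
Q(K, j) = K (Q(K, j) = 0 + K = K)
J(s, m) = -61*m + m*s (J(s, m) = m*s - 61*m = -61*m + m*s)
4301 + J(√(10 - 3), -45) = 4301 - 45*(-61 + √(10 - 3)) = 4301 - 45*(-61 + √7) = 4301 + (2745 - 45*√7) = 7046 - 45*√7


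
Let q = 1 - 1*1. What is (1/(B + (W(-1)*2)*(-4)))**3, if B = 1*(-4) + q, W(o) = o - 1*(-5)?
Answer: -1/46656 ≈ -2.1433e-5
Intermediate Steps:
q = 0 (q = 1 - 1 = 0)
W(o) = 5 + o (W(o) = o + 5 = 5 + o)
B = -4 (B = 1*(-4) + 0 = -4 + 0 = -4)
(1/(B + (W(-1)*2)*(-4)))**3 = (1/(-4 + ((5 - 1)*2)*(-4)))**3 = (1/(-4 + (4*2)*(-4)))**3 = (1/(-4 + 8*(-4)))**3 = (1/(-4 - 32))**3 = (1/(-36))**3 = (-1/36)**3 = -1/46656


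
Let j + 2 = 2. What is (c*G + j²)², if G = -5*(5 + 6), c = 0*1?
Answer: 0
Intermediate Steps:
j = 0 (j = -2 + 2 = 0)
c = 0
G = -55 (G = -5*11 = -55)
(c*G + j²)² = (0*(-55) + 0²)² = (0 + 0)² = 0² = 0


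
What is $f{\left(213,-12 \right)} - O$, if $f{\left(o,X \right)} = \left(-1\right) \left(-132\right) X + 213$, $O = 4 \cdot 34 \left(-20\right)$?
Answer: $1349$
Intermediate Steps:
$O = -2720$ ($O = 136 \left(-20\right) = -2720$)
$f{\left(o,X \right)} = 213 + 132 X$ ($f{\left(o,X \right)} = 132 X + 213 = 213 + 132 X$)
$f{\left(213,-12 \right)} - O = \left(213 + 132 \left(-12\right)\right) - -2720 = \left(213 - 1584\right) + 2720 = -1371 + 2720 = 1349$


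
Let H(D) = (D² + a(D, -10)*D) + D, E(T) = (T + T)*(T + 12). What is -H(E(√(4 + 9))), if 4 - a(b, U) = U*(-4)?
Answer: -7254 - 408*√13 ≈ -8725.1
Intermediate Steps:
E(T) = 2*T*(12 + T) (E(T) = (2*T)*(12 + T) = 2*T*(12 + T))
a(b, U) = 4 + 4*U (a(b, U) = 4 - U*(-4) = 4 - (-4)*U = 4 + 4*U)
H(D) = D² - 35*D (H(D) = (D² + (4 + 4*(-10))*D) + D = (D² + (4 - 40)*D) + D = (D² - 36*D) + D = D² - 35*D)
-H(E(√(4 + 9))) = -2*√(4 + 9)*(12 + √(4 + 9))*(-35 + 2*√(4 + 9)*(12 + √(4 + 9))) = -2*√13*(12 + √13)*(-35 + 2*√13*(12 + √13)) = -2*√13*(-35 + 2*√13*(12 + √13))*(12 + √13)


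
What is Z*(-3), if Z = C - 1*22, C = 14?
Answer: 24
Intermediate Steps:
Z = -8 (Z = 14 - 1*22 = 14 - 22 = -8)
Z*(-3) = -8*(-3) = 24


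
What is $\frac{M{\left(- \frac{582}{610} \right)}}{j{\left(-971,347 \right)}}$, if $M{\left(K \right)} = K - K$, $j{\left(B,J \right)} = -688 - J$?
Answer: $0$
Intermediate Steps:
$M{\left(K \right)} = 0$
$\frac{M{\left(- \frac{582}{610} \right)}}{j{\left(-971,347 \right)}} = \frac{0}{-688 - 347} = \frac{0}{-1035} = 0 \left(- \frac{1}{1035}\right) = 0$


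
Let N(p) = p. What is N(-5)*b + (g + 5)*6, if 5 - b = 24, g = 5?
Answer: 155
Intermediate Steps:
b = -19 (b = 5 - 1*24 = 5 - 24 = -19)
N(-5)*b + (g + 5)*6 = -5*(-19) + (5 + 5)*6 = 95 + 10*6 = 95 + 60 = 155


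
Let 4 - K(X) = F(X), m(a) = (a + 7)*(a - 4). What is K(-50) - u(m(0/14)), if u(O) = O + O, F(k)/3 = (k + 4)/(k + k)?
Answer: 2931/50 ≈ 58.620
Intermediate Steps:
F(k) = 3*(4 + k)/(2*k) (F(k) = 3*((k + 4)/(k + k)) = 3*((4 + k)/((2*k))) = 3*((4 + k)*(1/(2*k))) = 3*((4 + k)/(2*k)) = 3*(4 + k)/(2*k))
m(a) = (-4 + a)*(7 + a) (m(a) = (7 + a)*(-4 + a) = (-4 + a)*(7 + a))
K(X) = 5/2 - 6/X (K(X) = 4 - (3/2 + 6/X) = 4 + (-3/2 - 6/X) = 5/2 - 6/X)
u(O) = 2*O
K(-50) - u(m(0/14)) = (5/2 - 6/(-50)) - 2*(-28 + (0/14)² + 3*(0/14)) = (5/2 - 6*(-1/50)) - 2*(-28 + (0*(1/14))² + 3*(0*(1/14))) = (5/2 + 3/25) - 2*(-28 + 0² + 3*0) = 131/50 - 2*(-28 + 0 + 0) = 131/50 - 2*(-28) = 131/50 - 1*(-56) = 131/50 + 56 = 2931/50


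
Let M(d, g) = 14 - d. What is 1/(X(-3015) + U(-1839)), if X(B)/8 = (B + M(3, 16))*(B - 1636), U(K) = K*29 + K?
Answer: 1/111717662 ≈ 8.9511e-9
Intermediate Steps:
U(K) = 30*K (U(K) = 29*K + K = 30*K)
X(B) = 8*(-1636 + B)*(11 + B) (X(B) = 8*((B + (14 - 1*3))*(B - 1636)) = 8*((B + (14 - 3))*(-1636 + B)) = 8*((B + 11)*(-1636 + B)) = 8*((11 + B)*(-1636 + B)) = 8*((-1636 + B)*(11 + B)) = 8*(-1636 + B)*(11 + B))
1/(X(-3015) + U(-1839)) = 1/((-143968 - 13000*(-3015) + 8*(-3015)²) + 30*(-1839)) = 1/((-143968 + 39195000 + 8*9090225) - 55170) = 1/((-143968 + 39195000 + 72721800) - 55170) = 1/(111772832 - 55170) = 1/111717662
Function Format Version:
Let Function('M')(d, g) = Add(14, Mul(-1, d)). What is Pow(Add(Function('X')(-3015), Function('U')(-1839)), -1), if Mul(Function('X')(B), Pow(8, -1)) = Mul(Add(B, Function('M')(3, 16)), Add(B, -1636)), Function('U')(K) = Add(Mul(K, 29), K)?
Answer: Rational(1, 111717662) ≈ 8.9511e-9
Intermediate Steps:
Function('U')(K) = Mul(30, K) (Function('U')(K) = Add(Mul(29, K), K) = Mul(30, K))
Function('X')(B) = Mul(8, Add(-1636, B), Add(11, B)) (Function('X')(B) = Mul(8, Mul(Add(B, Add(14, Mul(-1, 3))), Add(B, -1636))) = Mul(8, Mul(Add(B, Add(14, -3)), Add(-1636, B))) = Mul(8, Mul(Add(B, 11), Add(-1636, B))) = Mul(8, Mul(Add(11, B), Add(-1636, B))) = Mul(8, Mul(Add(-1636, B), Add(11, B))) = Mul(8, Add(-1636, B), Add(11, B)))
Pow(Add(Function('X')(-3015), Function('U')(-1839)), -1) = Pow(Add(Add(-143968, Mul(-13000, -3015), Mul(8, Pow(-3015, 2))), Mul(30, -1839)), -1) = Pow(Add(Add(-143968, 39195000, Mul(8, 9090225)), -55170), -1) = Pow(Add(Add(-143968, 39195000, 72721800), -55170), -1) = Pow(Add(111772832, -55170), -1) = Pow(111717662, -1) = Rational(1, 111717662)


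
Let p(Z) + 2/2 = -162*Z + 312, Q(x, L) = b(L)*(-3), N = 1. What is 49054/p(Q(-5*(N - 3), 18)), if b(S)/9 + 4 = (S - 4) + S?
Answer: 49054/122783 ≈ 0.39952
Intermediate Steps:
b(S) = -72 + 18*S (b(S) = -36 + 9*((S - 4) + S) = -36 + 9*((-4 + S) + S) = -36 + 9*(-4 + 2*S) = -36 + (-36 + 18*S) = -72 + 18*S)
Q(x, L) = 216 - 54*L (Q(x, L) = (-72 + 18*L)*(-3) = 216 - 54*L)
p(Z) = 311 - 162*Z (p(Z) = -1 + (-162*Z + 312) = -1 + (312 - 162*Z) = 311 - 162*Z)
49054/p(Q(-5*(N - 3), 18)) = 49054/(311 - 162*(216 - 54*18)) = 49054/(311 - 162*(216 - 972)) = 49054/(311 - 162*(-756)) = 49054/(311 + 122472) = 49054/122783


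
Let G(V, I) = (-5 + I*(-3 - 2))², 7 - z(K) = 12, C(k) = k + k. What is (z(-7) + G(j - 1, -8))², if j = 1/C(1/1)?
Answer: 1488400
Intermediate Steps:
C(k) = 2*k
z(K) = -5 (z(K) = 7 - 1*12 = 7 - 12 = -5)
j = ½ (j = 1/(2/1) = 1/(2*1) = 1/2 = ½ ≈ 0.50000)
G(V, I) = (-5 - 5*I)² (G(V, I) = (-5 + I*(-5))² = (-5 - 5*I)²)
(z(-7) + G(j - 1, -8))² = (-5 + 25*(1 - 8)²)² = (-5 + 25*(-7)²)² = (-5 + 25*49)² = (-5 + 1225)² = 1220² = 1488400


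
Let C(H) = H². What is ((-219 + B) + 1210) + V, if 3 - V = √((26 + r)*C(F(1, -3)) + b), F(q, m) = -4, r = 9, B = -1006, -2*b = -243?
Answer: -12 - √2726/2 ≈ -38.106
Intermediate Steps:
b = 243/2 (b = -½*(-243) = 243/2 ≈ 121.50)
V = 3 - √2726/2 (V = 3 - √((26 + 9)*(-4)² + 243/2) = 3 - √(35*16 + 243/2) = 3 - √(560 + 243/2) = 3 - √(1363/2) = 3 - √2726/2 ≈ -23.106)
((-219 + B) + 1210) + V = ((-219 - 1006) + 1210) + (3 - √2726/2) = (-1225 + 1210) + (3 - √2726/2) = -15 + (3 - √2726/2) = -12 - √2726/2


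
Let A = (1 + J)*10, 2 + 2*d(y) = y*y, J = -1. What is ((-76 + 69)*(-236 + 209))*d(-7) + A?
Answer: 8883/2 ≈ 4441.5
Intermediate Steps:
d(y) = -1 + y²/2 (d(y) = -1 + (y*y)/2 = -1 + y²/2)
A = 0 (A = (1 - 1)*10 = 0*10 = 0)
((-76 + 69)*(-236 + 209))*d(-7) + A = ((-76 + 69)*(-236 + 209))*(-1 + (½)*(-7)²) + 0 = (-7*(-27))*(-1 + (½)*49) + 0 = 189*(-1 + 49/2) + 0 = 189*(47/2) + 0 = 8883/2 + 0 = 8883/2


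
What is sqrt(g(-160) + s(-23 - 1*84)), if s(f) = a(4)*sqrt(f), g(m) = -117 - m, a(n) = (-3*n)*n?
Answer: sqrt(43 - 48*I*sqrt(107)) ≈ 16.453 - 15.089*I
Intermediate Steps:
a(n) = -3*n**2
s(f) = -48*sqrt(f) (s(f) = (-3*4**2)*sqrt(f) = (-3*16)*sqrt(f) = -48*sqrt(f))
sqrt(g(-160) + s(-23 - 1*84)) = sqrt((-117 - 1*(-160)) - 48*sqrt(-23 - 1*84)) = sqrt((-117 + 160) - 48*sqrt(-23 - 84)) = sqrt(43 - 48*I*sqrt(107))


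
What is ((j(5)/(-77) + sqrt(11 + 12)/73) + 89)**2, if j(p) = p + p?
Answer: 249539348888/31595641 + 13686*sqrt(23)/5621 ≈ 7909.6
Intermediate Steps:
j(p) = 2*p
((j(5)/(-77) + sqrt(11 + 12)/73) + 89)**2 = (((2*5)/(-77) + sqrt(11 + 12)/73) + 89)**2 = ((10*(-1/77) + sqrt(23)*(1/73)) + 89)**2 = ((-10/77 + sqrt(23)/73) + 89)**2 = (6843/77 + sqrt(23)/73)**2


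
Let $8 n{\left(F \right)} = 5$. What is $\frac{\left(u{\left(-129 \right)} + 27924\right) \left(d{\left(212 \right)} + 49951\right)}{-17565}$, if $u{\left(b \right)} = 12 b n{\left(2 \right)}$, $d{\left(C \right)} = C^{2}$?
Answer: $- \frac{341071609}{2342} \approx -1.4563 \cdot 10^{5}$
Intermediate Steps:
$n{\left(F \right)} = \frac{5}{8}$ ($n{\left(F \right)} = \frac{1}{8} \cdot 5 = \frac{5}{8}$)
$u{\left(b \right)} = \frac{15 b}{2}$ ($u{\left(b \right)} = 12 b \frac{5}{8} = \frac{15 b}{2}$)
$\frac{\left(u{\left(-129 \right)} + 27924\right) \left(d{\left(212 \right)} + 49951\right)}{-17565} = \frac{\left(\frac{15}{2} \left(-129\right) + 27924\right) \left(212^{2} + 49951\right)}{-17565} = \left(- \frac{1935}{2} + 27924\right) \left(44944 + 49951\right) \left(- \frac{1}{17565}\right) = \frac{53913}{2} \cdot 94895 \left(- \frac{1}{17565}\right) = \frac{5116074135}{2} \left(- \frac{1}{17565}\right) = - \frac{341071609}{2342}$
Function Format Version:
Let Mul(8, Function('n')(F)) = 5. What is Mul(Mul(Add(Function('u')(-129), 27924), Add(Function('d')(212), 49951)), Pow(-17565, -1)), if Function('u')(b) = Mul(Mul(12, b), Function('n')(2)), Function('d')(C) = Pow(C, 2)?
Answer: Rational(-341071609, 2342) ≈ -1.4563e+5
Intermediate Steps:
Function('n')(F) = Rational(5, 8) (Function('n')(F) = Mul(Rational(1, 8), 5) = Rational(5, 8))
Function('u')(b) = Mul(Rational(15, 2), b) (Function('u')(b) = Mul(Mul(12, b), Rational(5, 8)) = Mul(Rational(15, 2), b))
Mul(Mul(Add(Function('u')(-129), 27924), Add(Function('d')(212), 49951)), Pow(-17565, -1)) = Mul(Mul(Add(Mul(Rational(15, 2), -129), 27924), Add(Pow(212, 2), 49951)), Pow(-17565, -1)) = Mul(Mul(Add(Rational(-1935, 2), 27924), Add(44944, 49951)), Rational(-1, 17565)) = Mul(Mul(Rational(53913, 2), 94895), Rational(-1, 17565)) = Mul(Rational(5116074135, 2), Rational(-1, 17565)) = Rational(-341071609, 2342)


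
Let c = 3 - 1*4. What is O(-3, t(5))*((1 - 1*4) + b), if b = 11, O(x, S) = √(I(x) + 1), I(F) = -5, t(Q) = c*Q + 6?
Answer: 16*I ≈ 16.0*I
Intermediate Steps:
c = -1 (c = 3 - 4 = -1)
t(Q) = 6 - Q (t(Q) = -Q + 6 = 6 - Q)
O(x, S) = 2*I (O(x, S) = √(-5 + 1) = √(-4) = 2*I)
O(-3, t(5))*((1 - 1*4) + b) = (2*I)*((1 - 1*4) + 11) = (2*I)*((1 - 4) + 11) = (2*I)*(-3 + 11) = (2*I)*8 = 16*I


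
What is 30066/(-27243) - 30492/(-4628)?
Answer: 57629009/10506717 ≈ 5.4850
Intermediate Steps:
30066/(-27243) - 30492/(-4628) = 30066*(-1/27243) - 30492*(-1/4628) = -10022/9081 + 7623/1157 = 57629009/10506717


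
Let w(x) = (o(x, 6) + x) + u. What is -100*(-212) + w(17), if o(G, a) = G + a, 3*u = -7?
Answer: 63713/3 ≈ 21238.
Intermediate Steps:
u = -7/3 (u = (⅓)*(-7) = -7/3 ≈ -2.3333)
w(x) = 11/3 + 2*x (w(x) = ((x + 6) + x) - 7/3 = ((6 + x) + x) - 7/3 = (6 + 2*x) - 7/3 = 11/3 + 2*x)
-100*(-212) + w(17) = -100*(-212) + (11/3 + 2*17) = 21200 + (11/3 + 34) = 21200 + 113/3 = 63713/3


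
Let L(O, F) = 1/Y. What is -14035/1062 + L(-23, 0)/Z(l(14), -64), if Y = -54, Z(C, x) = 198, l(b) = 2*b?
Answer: -8336849/630828 ≈ -13.216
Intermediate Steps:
L(O, F) = -1/54 (L(O, F) = 1/(-54) = -1/54)
-14035/1062 + L(-23, 0)/Z(l(14), -64) = -14035/1062 - 1/54/198 = -14035*1/1062 - 1/54*1/198 = -14035/1062 - 1/10692 = -8336849/630828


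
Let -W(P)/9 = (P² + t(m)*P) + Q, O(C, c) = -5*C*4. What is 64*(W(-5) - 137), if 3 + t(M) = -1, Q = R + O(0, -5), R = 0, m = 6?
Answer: -34688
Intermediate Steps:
O(C, c) = -20*C
Q = 0 (Q = 0 - 20*0 = 0 + 0 = 0)
t(M) = -4 (t(M) = -3 - 1 = -4)
W(P) = -9*P² + 36*P (W(P) = -9*((P² - 4*P) + 0) = -9*(P² - 4*P) = -9*P² + 36*P)
64*(W(-5) - 137) = 64*(9*(-5)*(4 - 1*(-5)) - 137) = 64*(9*(-5)*(4 + 5) - 137) = 64*(9*(-5)*9 - 137) = 64*(-405 - 137) = 64*(-542) = -34688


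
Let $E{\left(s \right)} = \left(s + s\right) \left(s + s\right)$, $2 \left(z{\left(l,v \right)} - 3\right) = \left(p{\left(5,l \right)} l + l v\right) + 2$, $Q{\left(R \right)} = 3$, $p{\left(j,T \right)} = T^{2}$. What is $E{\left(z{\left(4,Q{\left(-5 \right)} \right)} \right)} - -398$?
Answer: $7454$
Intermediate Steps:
$z{\left(l,v \right)} = 4 + \frac{l^{3}}{2} + \frac{l v}{2}$ ($z{\left(l,v \right)} = 3 + \frac{\left(l^{2} l + l v\right) + 2}{2} = 3 + \frac{\left(l^{3} + l v\right) + 2}{2} = 3 + \frac{2 + l^{3} + l v}{2} = 3 + \left(1 + \frac{l^{3}}{2} + \frac{l v}{2}\right) = 4 + \frac{l^{3}}{2} + \frac{l v}{2}$)
$E{\left(s \right)} = 4 s^{2}$ ($E{\left(s \right)} = 2 s 2 s = 4 s^{2}$)
$E{\left(z{\left(4,Q{\left(-5 \right)} \right)} \right)} - -398 = 4 \left(4 + \frac{4^{3}}{2} + \frac{1}{2} \cdot 4 \cdot 3\right)^{2} - -398 = 4 \left(4 + \frac{1}{2} \cdot 64 + 6\right)^{2} + 398 = 4 \left(4 + 32 + 6\right)^{2} + 398 = 4 \cdot 42^{2} + 398 = 4 \cdot 1764 + 398 = 7056 + 398 = 7454$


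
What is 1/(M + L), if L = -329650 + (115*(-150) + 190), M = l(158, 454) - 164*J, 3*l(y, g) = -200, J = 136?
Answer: -3/1107242 ≈ -2.7094e-6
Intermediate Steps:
l(y, g) = -200/3 (l(y, g) = (⅓)*(-200) = -200/3)
M = -67112/3 (M = -200/3 - 164*136 = -200/3 - 22304 = -67112/3 ≈ -22371.)
L = -346710 (L = -329650 + (-17250 + 190) = -329650 - 17060 = -346710)
1/(M + L) = 1/(-67112/3 - 346710) = 1/(-1107242/3) = -3/1107242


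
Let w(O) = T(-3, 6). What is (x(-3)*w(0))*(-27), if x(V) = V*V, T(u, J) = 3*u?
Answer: 2187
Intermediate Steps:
x(V) = V²
w(O) = -9 (w(O) = 3*(-3) = -9)
(x(-3)*w(0))*(-27) = ((-3)²*(-9))*(-27) = (9*(-9))*(-27) = -81*(-27) = 2187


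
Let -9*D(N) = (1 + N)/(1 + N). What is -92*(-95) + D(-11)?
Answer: 78659/9 ≈ 8739.9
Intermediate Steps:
D(N) = -1/9 (D(N) = -(1 + N)/(9*(1 + N)) = -1/9*1 = -1/9)
-92*(-95) + D(-11) = -92*(-95) - 1/9 = 8740 - 1/9 = 78659/9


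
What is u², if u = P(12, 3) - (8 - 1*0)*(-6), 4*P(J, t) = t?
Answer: 38025/16 ≈ 2376.6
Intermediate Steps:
P(J, t) = t/4
u = 195/4 (u = (¼)*3 - (8 - 1*0)*(-6) = ¾ - (8 + 0)*(-6) = ¾ - 8*(-6) = ¾ - 1*(-48) = ¾ + 48 = 195/4 ≈ 48.750)
u² = (195/4)² = 38025/16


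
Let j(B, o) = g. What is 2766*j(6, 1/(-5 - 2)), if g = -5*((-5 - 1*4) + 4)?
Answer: 69150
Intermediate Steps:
g = 25 (g = -5*((-5 - 4) + 4) = -5*(-9 + 4) = -5*(-5) = 25)
j(B, o) = 25
2766*j(6, 1/(-5 - 2)) = 2766*25 = 69150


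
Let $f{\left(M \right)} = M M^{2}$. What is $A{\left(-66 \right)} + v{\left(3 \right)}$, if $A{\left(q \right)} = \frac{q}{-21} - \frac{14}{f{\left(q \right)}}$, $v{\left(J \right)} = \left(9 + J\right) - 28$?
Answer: $- \frac{12937271}{1006236} \approx -12.857$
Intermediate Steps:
$v{\left(J \right)} = -19 + J$ ($v{\left(J \right)} = \left(9 + J\right) - 28 = -19 + J$)
$f{\left(M \right)} = M^{3}$
$A{\left(q \right)} = - \frac{14}{q^{3}} - \frac{q}{21}$ ($A{\left(q \right)} = \frac{q}{-21} - \frac{14}{q^{3}} = q \left(- \frac{1}{21}\right) - \frac{14}{q^{3}} = - \frac{q}{21} - \frac{14}{q^{3}} = - \frac{14}{q^{3}} - \frac{q}{21}$)
$A{\left(-66 \right)} + v{\left(3 \right)} = \left(- \frac{14}{-287496} - - \frac{22}{7}\right) + \left(-19 + 3\right) = \left(\left(-14\right) \left(- \frac{1}{287496}\right) + \frac{22}{7}\right) - 16 = \left(\frac{7}{143748} + \frac{22}{7}\right) - 16 = \frac{3162505}{1006236} - 16 = - \frac{12937271}{1006236}$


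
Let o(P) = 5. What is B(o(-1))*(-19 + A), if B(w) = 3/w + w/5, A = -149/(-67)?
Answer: -8992/335 ≈ -26.842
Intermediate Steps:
A = 149/67 (A = -149*(-1/67) = 149/67 ≈ 2.2239)
B(w) = 3/w + w/5 (B(w) = 3/w + w*(1/5) = 3/w + w/5)
B(o(-1))*(-19 + A) = (3/5 + (1/5)*5)*(-19 + 149/67) = (3*(1/5) + 1)*(-1124/67) = (3/5 + 1)*(-1124/67) = (8/5)*(-1124/67) = -8992/335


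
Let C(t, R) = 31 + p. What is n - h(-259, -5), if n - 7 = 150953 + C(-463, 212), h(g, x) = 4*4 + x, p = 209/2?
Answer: 302169/2 ≈ 1.5108e+5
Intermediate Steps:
p = 209/2 (p = 209*(1/2) = 209/2 ≈ 104.50)
C(t, R) = 271/2 (C(t, R) = 31 + 209/2 = 271/2)
h(g, x) = 16 + x
n = 302191/2 (n = 7 + (150953 + 271/2) = 7 + 302177/2 = 302191/2 ≈ 1.5110e+5)
n - h(-259, -5) = 302191/2 - (16 - 5) = 302191/2 - 1*11 = 302191/2 - 11 = 302169/2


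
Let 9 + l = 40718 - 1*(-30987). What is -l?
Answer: -71696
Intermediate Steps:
l = 71696 (l = -9 + (40718 - 1*(-30987)) = -9 + (40718 + 30987) = -9 + 71705 = 71696)
-l = -1*71696 = -71696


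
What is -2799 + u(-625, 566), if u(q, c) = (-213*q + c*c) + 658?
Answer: 451340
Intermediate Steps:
u(q, c) = 658 + c**2 - 213*q (u(q, c) = (-213*q + c**2) + 658 = (c**2 - 213*q) + 658 = 658 + c**2 - 213*q)
-2799 + u(-625, 566) = -2799 + (658 + 566**2 - 213*(-625)) = -2799 + (658 + 320356 + 133125) = -2799 + 454139 = 451340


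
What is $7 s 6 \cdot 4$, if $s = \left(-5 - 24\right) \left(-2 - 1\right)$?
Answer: $14616$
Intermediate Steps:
$s = 87$ ($s = \left(-5 - 24\right) \left(-3\right) = \left(-29\right) \left(-3\right) = 87$)
$7 s 6 \cdot 4 = 7 \cdot 87 \cdot 6 \cdot 4 = 609 \cdot 24 = 14616$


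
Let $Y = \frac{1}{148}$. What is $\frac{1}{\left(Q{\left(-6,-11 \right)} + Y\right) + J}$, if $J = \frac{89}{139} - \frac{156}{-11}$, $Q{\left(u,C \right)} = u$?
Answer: $\frac{226292}{1997901} \approx 0.11326$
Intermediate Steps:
$J = \frac{22663}{1529}$ ($J = 89 \cdot \frac{1}{139} - - \frac{156}{11} = \frac{89}{139} + \frac{156}{11} = \frac{22663}{1529} \approx 14.822$)
$Y = \frac{1}{148} \approx 0.0067568$
$\frac{1}{\left(Q{\left(-6,-11 \right)} + Y\right) + J} = \frac{1}{\left(-6 + \frac{1}{148}\right) + \frac{22663}{1529}} = \frac{1}{- \frac{887}{148} + \frac{22663}{1529}} = \frac{1}{\frac{1997901}{226292}} = \frac{226292}{1997901}$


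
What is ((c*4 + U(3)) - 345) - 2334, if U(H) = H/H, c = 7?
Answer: -2650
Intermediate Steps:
U(H) = 1
((c*4 + U(3)) - 345) - 2334 = ((7*4 + 1) - 345) - 2334 = ((28 + 1) - 345) - 2334 = (29 - 345) - 2334 = -316 - 2334 = -2650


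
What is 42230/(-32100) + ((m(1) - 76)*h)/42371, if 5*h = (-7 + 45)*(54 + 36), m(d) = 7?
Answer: -330431893/136010910 ≈ -2.4295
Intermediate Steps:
h = 684 (h = ((-7 + 45)*(54 + 36))/5 = (38*90)/5 = (1/5)*3420 = 684)
42230/(-32100) + ((m(1) - 76)*h)/42371 = 42230/(-32100) + ((7 - 76)*684)/42371 = 42230*(-1/32100) - 69*684*(1/42371) = -4223/3210 - 47196*1/42371 = -4223/3210 - 47196/42371 = -330431893/136010910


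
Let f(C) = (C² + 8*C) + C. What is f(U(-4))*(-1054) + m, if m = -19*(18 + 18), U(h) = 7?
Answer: -118732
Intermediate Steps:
f(C) = C² + 9*C
m = -684 (m = -19*36 = -684)
f(U(-4))*(-1054) + m = (7*(9 + 7))*(-1054) - 684 = (7*16)*(-1054) - 684 = 112*(-1054) - 684 = -118048 - 684 = -118732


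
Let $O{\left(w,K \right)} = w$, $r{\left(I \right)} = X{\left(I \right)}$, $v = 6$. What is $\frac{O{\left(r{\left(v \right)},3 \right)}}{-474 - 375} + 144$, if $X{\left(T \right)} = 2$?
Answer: $\frac{122254}{849} \approx 144.0$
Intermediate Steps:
$r{\left(I \right)} = 2$
$\frac{O{\left(r{\left(v \right)},3 \right)}}{-474 - 375} + 144 = \frac{2}{-474 - 375} + 144 = \frac{2}{-849} + 144 = 2 \left(- \frac{1}{849}\right) + 144 = - \frac{2}{849} + 144 = \frac{122254}{849}$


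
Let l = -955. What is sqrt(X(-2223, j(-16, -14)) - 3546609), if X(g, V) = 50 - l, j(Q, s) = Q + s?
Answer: 6*I*sqrt(98489) ≈ 1883.0*I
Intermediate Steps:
X(g, V) = 1005 (X(g, V) = 50 - 1*(-955) = 50 + 955 = 1005)
sqrt(X(-2223, j(-16, -14)) - 3546609) = sqrt(1005 - 3546609) = sqrt(-3545604) = 6*I*sqrt(98489)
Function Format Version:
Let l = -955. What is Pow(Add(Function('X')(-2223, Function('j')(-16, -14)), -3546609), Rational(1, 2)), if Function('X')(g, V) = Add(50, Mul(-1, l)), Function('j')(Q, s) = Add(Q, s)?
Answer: Mul(6, I, Pow(98489, Rational(1, 2))) ≈ Mul(1883.0, I)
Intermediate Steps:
Function('X')(g, V) = 1005 (Function('X')(g, V) = Add(50, Mul(-1, -955)) = Add(50, 955) = 1005)
Pow(Add(Function('X')(-2223, Function('j')(-16, -14)), -3546609), Rational(1, 2)) = Pow(Add(1005, -3546609), Rational(1, 2)) = Pow(-3545604, Rational(1, 2)) = Mul(6, I, Pow(98489, Rational(1, 2)))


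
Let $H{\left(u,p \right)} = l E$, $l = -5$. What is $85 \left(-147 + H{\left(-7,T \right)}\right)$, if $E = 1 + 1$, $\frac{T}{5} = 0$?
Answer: $-13345$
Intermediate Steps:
$T = 0$ ($T = 5 \cdot 0 = 0$)
$E = 2$
$H{\left(u,p \right)} = -10$ ($H{\left(u,p \right)} = \left(-5\right) 2 = -10$)
$85 \left(-147 + H{\left(-7,T \right)}\right) = 85 \left(-147 - 10\right) = 85 \left(-157\right) = -13345$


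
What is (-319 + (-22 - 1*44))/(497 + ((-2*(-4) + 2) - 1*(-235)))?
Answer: -55/106 ≈ -0.51887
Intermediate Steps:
(-319 + (-22 - 1*44))/(497 + ((-2*(-4) + 2) - 1*(-235))) = (-319 + (-22 - 44))/(497 + ((8 + 2) + 235)) = (-319 - 66)/(497 + (10 + 235)) = -385/(497 + 245) = -385/742 = -385*1/742 = -55/106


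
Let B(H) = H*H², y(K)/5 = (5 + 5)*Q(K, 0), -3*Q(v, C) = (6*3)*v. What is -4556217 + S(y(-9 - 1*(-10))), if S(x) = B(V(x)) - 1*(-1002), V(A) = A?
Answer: -31555215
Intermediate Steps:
Q(v, C) = -6*v (Q(v, C) = -6*3*v/3 = -6*v)
y(K) = -300*K (y(K) = 5*((5 + 5)*(-6*K)) = 5*(10*(-6*K)) = 5*(-60*K) = -300*K)
B(H) = H³
S(x) = 1002 + x³ (S(x) = x³ - 1*(-1002) = x³ + 1002 = 1002 + x³)
-4556217 + S(y(-9 - 1*(-10))) = -4556217 + (1002 + (-300*(-9 - 1*(-10)))³) = -4556217 + (1002 + (-300*(-9 + 10))³) = -4556217 + (1002 + (-300*1)³) = -4556217 + (1002 + (-300)³) = -4556217 + (1002 - 27000000) = -4556217 - 26998998 = -31555215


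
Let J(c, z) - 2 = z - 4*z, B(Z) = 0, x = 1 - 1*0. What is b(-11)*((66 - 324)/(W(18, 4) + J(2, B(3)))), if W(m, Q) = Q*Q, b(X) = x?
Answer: -43/3 ≈ -14.333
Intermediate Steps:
x = 1 (x = 1 + 0 = 1)
b(X) = 1
W(m, Q) = Q²
J(c, z) = 2 - 3*z (J(c, z) = 2 + (z - 4*z) = 2 - 3*z)
b(-11)*((66 - 324)/(W(18, 4) + J(2, B(3)))) = 1*((66 - 324)/(4² + (2 - 3*0))) = 1*(-258/(16 + (2 + 0))) = 1*(-258/(16 + 2)) = 1*(-258/18) = 1*(-258*1/18) = 1*(-43/3) = -43/3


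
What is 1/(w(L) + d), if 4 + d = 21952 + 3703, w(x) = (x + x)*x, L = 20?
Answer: 1/26451 ≈ 3.7806e-5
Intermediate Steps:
w(x) = 2*x**2 (w(x) = (2*x)*x = 2*x**2)
d = 25651 (d = -4 + (21952 + 3703) = -4 + 25655 = 25651)
1/(w(L) + d) = 1/(2*20**2 + 25651) = 1/(2*400 + 25651) = 1/(800 + 25651) = 1/26451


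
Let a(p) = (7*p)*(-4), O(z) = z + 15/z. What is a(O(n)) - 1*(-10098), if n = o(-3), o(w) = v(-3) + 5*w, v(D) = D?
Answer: 31876/3 ≈ 10625.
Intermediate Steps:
o(w) = -3 + 5*w
n = -18 (n = -3 + 5*(-3) = -3 - 15 = -18)
a(p) = -28*p
a(O(n)) - 1*(-10098) = -28*(-18 + 15/(-18)) - 1*(-10098) = -28*(-18 + 15*(-1/18)) + 10098 = -28*(-18 - ⅚) + 10098 = -28*(-113/6) + 10098 = 1582/3 + 10098 = 31876/3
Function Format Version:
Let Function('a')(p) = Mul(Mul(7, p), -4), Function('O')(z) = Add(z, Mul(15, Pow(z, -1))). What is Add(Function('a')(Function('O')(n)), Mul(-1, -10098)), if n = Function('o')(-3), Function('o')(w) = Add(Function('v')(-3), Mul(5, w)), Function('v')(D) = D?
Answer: Rational(31876, 3) ≈ 10625.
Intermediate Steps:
Function('o')(w) = Add(-3, Mul(5, w))
n = -18 (n = Add(-3, Mul(5, -3)) = Add(-3, -15) = -18)
Function('a')(p) = Mul(-28, p)
Add(Function('a')(Function('O')(n)), Mul(-1, -10098)) = Add(Mul(-28, Add(-18, Mul(15, Pow(-18, -1)))), Mul(-1, -10098)) = Add(Mul(-28, Add(-18, Mul(15, Rational(-1, 18)))), 10098) = Add(Mul(-28, Add(-18, Rational(-5, 6))), 10098) = Add(Mul(-28, Rational(-113, 6)), 10098) = Add(Rational(1582, 3), 10098) = Rational(31876, 3)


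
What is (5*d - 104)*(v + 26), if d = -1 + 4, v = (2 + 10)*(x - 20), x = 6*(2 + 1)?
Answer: -178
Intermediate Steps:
x = 18 (x = 6*3 = 18)
v = -24 (v = (2 + 10)*(18 - 20) = 12*(-2) = -24)
d = 3
(5*d - 104)*(v + 26) = (5*3 - 104)*(-24 + 26) = (15 - 104)*2 = -89*2 = -178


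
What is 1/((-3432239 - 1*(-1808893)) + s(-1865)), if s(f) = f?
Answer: -1/1625211 ≈ -6.1530e-7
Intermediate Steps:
1/((-3432239 - 1*(-1808893)) + s(-1865)) = 1/((-3432239 - 1*(-1808893)) - 1865) = 1/((-3432239 + 1808893) - 1865) = 1/(-1623346 - 1865) = 1/(-1625211) = -1/1625211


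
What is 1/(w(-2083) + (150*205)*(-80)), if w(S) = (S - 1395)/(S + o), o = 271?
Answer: -906/2228758261 ≈ -4.0650e-7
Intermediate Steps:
w(S) = (-1395 + S)/(271 + S) (w(S) = (S - 1395)/(S + 271) = (-1395 + S)/(271 + S))
1/(w(-2083) + (150*205)*(-80)) = 1/((-1395 - 2083)/(271 - 2083) + (150*205)*(-80)) = 1/(-3478/(-1812) + 30750*(-80)) = 1/(-1/1812*(-3478) - 2460000) = 1/(1739/906 - 2460000) = 1/(-2228758261/906) = -906/2228758261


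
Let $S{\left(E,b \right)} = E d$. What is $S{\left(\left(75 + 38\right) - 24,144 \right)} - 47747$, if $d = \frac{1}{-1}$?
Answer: $-47836$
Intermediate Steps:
$d = -1$
$S{\left(E,b \right)} = - E$ ($S{\left(E,b \right)} = E \left(-1\right) = - E$)
$S{\left(\left(75 + 38\right) - 24,144 \right)} - 47747 = - (\left(75 + 38\right) - 24) - 47747 = - (113 - 24) - 47747 = \left(-1\right) 89 - 47747 = -89 - 47747 = -47836$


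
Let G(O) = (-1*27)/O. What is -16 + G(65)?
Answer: -1067/65 ≈ -16.415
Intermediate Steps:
G(O) = -27/O
-16 + G(65) = -16 - 27/65 = -1067/65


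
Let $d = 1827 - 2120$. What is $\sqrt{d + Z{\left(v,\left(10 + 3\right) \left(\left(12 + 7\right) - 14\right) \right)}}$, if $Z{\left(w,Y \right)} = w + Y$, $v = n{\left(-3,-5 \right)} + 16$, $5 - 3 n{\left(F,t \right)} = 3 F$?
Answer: $\frac{i \sqrt{1866}}{3} \approx 14.399 i$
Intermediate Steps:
$d = -293$ ($d = 1827 - 2120 = -293$)
$n{\left(F,t \right)} = \frac{5}{3} - F$ ($n{\left(F,t \right)} = \frac{5}{3} - \frac{3 F}{3} = \frac{5}{3} - F$)
$v = \frac{62}{3}$ ($v = \left(\frac{5}{3} - -3\right) + 16 = \left(\frac{5}{3} + 3\right) + 16 = \frac{14}{3} + 16 = \frac{62}{3} \approx 20.667$)
$Z{\left(w,Y \right)} = Y + w$
$\sqrt{d + Z{\left(v,\left(10 + 3\right) \left(\left(12 + 7\right) - 14\right) \right)}} = \sqrt{-293 + \left(\left(10 + 3\right) \left(\left(12 + 7\right) - 14\right) + \frac{62}{3}\right)} = \sqrt{-293 + \left(13 \left(19 - 14\right) + \frac{62}{3}\right)} = \sqrt{-293 + \left(13 \cdot 5 + \frac{62}{3}\right)} = \sqrt{-293 + \left(65 + \frac{62}{3}\right)} = \sqrt{-293 + \frac{257}{3}} = \sqrt{- \frac{622}{3}} = \frac{i \sqrt{1866}}{3}$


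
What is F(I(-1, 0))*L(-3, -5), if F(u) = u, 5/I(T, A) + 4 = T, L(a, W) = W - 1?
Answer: 6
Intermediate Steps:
L(a, W) = -1 + W
I(T, A) = 5/(-4 + T)
F(I(-1, 0))*L(-3, -5) = (5/(-4 - 1))*(-1 - 5) = (5/(-5))*(-6) = (5*(-⅕))*(-6) = -1*(-6) = 6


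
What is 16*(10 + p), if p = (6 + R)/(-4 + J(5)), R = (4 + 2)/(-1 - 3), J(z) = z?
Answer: 232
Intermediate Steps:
R = -3/2 (R = 6/(-4) = 6*(-1/4) = -3/2 ≈ -1.5000)
p = 9/2 (p = (6 - 3/2)/(-4 + 5) = (9/2)/1 = (9/2)*1 = 9/2 ≈ 4.5000)
16*(10 + p) = 16*(10 + 9/2) = 16*(29/2) = 232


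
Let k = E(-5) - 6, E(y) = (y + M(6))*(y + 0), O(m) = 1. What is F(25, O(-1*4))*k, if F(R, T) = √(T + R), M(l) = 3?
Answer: 4*√26 ≈ 20.396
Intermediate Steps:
E(y) = y*(3 + y) (E(y) = (y + 3)*(y + 0) = (3 + y)*y = y*(3 + y))
F(R, T) = √(R + T)
k = 4 (k = -5*(3 - 5) - 6 = -5*(-2) - 6 = 10 - 6 = 4)
F(25, O(-1*4))*k = √(25 + 1)*4 = √26*4 = 4*√26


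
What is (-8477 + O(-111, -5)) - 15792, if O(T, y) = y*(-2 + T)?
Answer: -23704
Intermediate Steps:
(-8477 + O(-111, -5)) - 15792 = (-8477 - 5*(-2 - 111)) - 15792 = (-8477 - 5*(-113)) - 15792 = (-8477 + 565) - 15792 = -7912 - 15792 = -23704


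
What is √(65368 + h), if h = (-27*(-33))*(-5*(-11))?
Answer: √114373 ≈ 338.19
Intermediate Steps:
h = 49005 (h = 891*55 = 49005)
√(65368 + h) = √(65368 + 49005) = √114373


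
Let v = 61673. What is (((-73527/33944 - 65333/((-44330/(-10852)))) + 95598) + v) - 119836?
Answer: 16130253456693/752368760 ≈ 21439.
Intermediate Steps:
(((-73527/33944 - 65333/((-44330/(-10852)))) + 95598) + v) - 119836 = (((-73527/33944 - 65333/((-44330/(-10852)))) + 95598) + 61673) - 119836 = (((-73527*1/33944 - 65333/((-44330*(-1/10852)))) + 95598) + 61673) - 119836 = (((-73527/33944 - 65333/22165/5426) + 95598) + 61673) - 119836 = (((-73527/33944 - 65333*5426/22165) + 95598) + 61673) - 119836 = (((-73527/33944 - 354496858/22165) + 95598) + 61673) - 119836 = ((-12034671073907/752368760 + 95598) + 61673) - 119836 = (59890277644573/752368760 + 61673) - 119836 = 106291116180053/752368760 - 119836 = 16130253456693/752368760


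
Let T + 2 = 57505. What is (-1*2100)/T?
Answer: -2100/57503 ≈ -0.036520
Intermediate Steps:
T = 57503 (T = -2 + 57505 = 57503)
(-1*2100)/T = -1*2100/57503 = -2100*1/57503 = -2100/57503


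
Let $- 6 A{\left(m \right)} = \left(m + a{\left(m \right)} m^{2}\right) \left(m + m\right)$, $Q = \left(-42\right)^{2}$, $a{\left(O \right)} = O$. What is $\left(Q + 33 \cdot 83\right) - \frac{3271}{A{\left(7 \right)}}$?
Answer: $\frac{11042163}{2450} \approx 4507.0$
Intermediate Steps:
$Q = 1764$
$A{\left(m \right)} = - \frac{m \left(m + m^{3}\right)}{3}$ ($A{\left(m \right)} = - \frac{\left(m + m m^{2}\right) \left(m + m\right)}{6} = - \frac{\left(m + m^{3}\right) 2 m}{6} = - \frac{2 m \left(m + m^{3}\right)}{6} = - \frac{m \left(m + m^{3}\right)}{3}$)
$\left(Q + 33 \cdot 83\right) - \frac{3271}{A{\left(7 \right)}} = \left(1764 + 33 \cdot 83\right) - \frac{3271}{\frac{1}{3} \cdot 7^{2} \left(-1 - 7^{2}\right)} = \left(1764 + 2739\right) - \frac{3271}{\frac{1}{3} \cdot 49 \left(-1 - 49\right)} = 4503 - \frac{3271}{\frac{1}{3} \cdot 49 \left(-1 - 49\right)} = 4503 - \frac{3271}{\frac{1}{3} \cdot 49 \left(-50\right)} = 4503 - \frac{3271}{- \frac{2450}{3}} = 4503 - - \frac{9813}{2450} = 4503 + \frac{9813}{2450} = \frac{11042163}{2450}$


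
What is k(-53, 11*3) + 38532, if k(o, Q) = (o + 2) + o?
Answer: 38428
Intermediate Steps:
k(o, Q) = 2 + 2*o (k(o, Q) = (2 + o) + o = 2 + 2*o)
k(-53, 11*3) + 38532 = (2 + 2*(-53)) + 38532 = (2 - 106) + 38532 = -104 + 38532 = 38428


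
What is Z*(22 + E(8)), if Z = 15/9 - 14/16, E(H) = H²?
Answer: 817/12 ≈ 68.083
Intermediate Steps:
Z = 19/24 (Z = 15*(⅑) - 14*1/16 = 5/3 - 7/8 = 19/24 ≈ 0.79167)
Z*(22 + E(8)) = 19*(22 + 8²)/24 = 19*(22 + 64)/24 = (19/24)*86 = 817/12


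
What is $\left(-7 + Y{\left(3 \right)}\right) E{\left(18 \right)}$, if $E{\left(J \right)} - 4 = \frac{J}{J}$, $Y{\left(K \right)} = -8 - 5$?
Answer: $-100$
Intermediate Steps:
$Y{\left(K \right)} = -13$ ($Y{\left(K \right)} = -8 - 5 = -13$)
$E{\left(J \right)} = 5$ ($E{\left(J \right)} = 4 + \frac{J}{J} = 4 + 1 = 5$)
$\left(-7 + Y{\left(3 \right)}\right) E{\left(18 \right)} = \left(-7 - 13\right) 5 = \left(-20\right) 5 = -100$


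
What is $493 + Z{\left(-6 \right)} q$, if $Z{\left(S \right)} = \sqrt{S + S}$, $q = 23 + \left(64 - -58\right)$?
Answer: $493 + 290 i \sqrt{3} \approx 493.0 + 502.29 i$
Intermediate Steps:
$q = 145$ ($q = 23 + \left(64 + 58\right) = 23 + 122 = 145$)
$Z{\left(S \right)} = \sqrt{2} \sqrt{S}$ ($Z{\left(S \right)} = \sqrt{2 S} = \sqrt{2} \sqrt{S}$)
$493 + Z{\left(-6 \right)} q = 493 + \sqrt{2} \sqrt{-6} \cdot 145 = 493 + \sqrt{2} i \sqrt{6} \cdot 145 = 493 + 2 i \sqrt{3} \cdot 145 = 493 + 290 i \sqrt{3}$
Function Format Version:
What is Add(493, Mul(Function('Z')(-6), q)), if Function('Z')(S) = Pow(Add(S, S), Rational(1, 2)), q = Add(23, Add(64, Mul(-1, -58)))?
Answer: Add(493, Mul(290, I, Pow(3, Rational(1, 2)))) ≈ Add(493.00, Mul(502.29, I))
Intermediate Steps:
q = 145 (q = Add(23, Add(64, 58)) = Add(23, 122) = 145)
Function('Z')(S) = Mul(Pow(2, Rational(1, 2)), Pow(S, Rational(1, 2))) (Function('Z')(S) = Pow(Mul(2, S), Rational(1, 2)) = Mul(Pow(2, Rational(1, 2)), Pow(S, Rational(1, 2))))
Add(493, Mul(Function('Z')(-6), q)) = Add(493, Mul(Mul(Pow(2, Rational(1, 2)), Pow(-6, Rational(1, 2))), 145)) = Add(493, Mul(Mul(Pow(2, Rational(1, 2)), Mul(I, Pow(6, Rational(1, 2)))), 145)) = Add(493, Mul(Mul(2, I, Pow(3, Rational(1, 2))), 145)) = Add(493, Mul(290, I, Pow(3, Rational(1, 2))))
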